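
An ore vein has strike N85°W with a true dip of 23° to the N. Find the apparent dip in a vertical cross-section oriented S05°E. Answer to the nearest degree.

The section lies 80° from the strike.
tan(apparent dip) = tan 23° · sin 80° = 0.4180
α = arctan(0.4180) = 22.69°

23°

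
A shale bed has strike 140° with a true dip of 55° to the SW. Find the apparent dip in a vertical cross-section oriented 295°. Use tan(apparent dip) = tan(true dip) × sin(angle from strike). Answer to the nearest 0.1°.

31.1°

The section lies 25° from the strike.
tan(apparent dip) = tan 55° · sin 25° = 0.6036
α = arctan(0.6036) = 31.11°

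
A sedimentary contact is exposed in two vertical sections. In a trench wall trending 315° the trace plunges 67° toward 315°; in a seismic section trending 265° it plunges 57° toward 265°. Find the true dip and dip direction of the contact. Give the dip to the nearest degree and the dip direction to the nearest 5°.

Represent each trace as a vector plunging at its apparent dip toward its trend (east-north-up frame): v₁ = (-0.276, 0.276, -0.921), v₂ = (-0.543, -0.047, -0.839).
n = v₁ × v₂ = (-0.275, 0.268, 0.163) (taken with n_z > 0).
tan δ = √(n_x²+n_y²)/n_z = 0.384/0.163, so δ = 67.0°.
Dip direction = atan2(-0.275, 0.268) = 314° (azimuth of n's horizontal projection).

true dip 67°, dip direction 315°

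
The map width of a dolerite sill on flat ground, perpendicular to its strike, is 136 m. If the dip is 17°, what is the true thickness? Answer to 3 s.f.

True thickness t = w · sin(dip) = 136 × sin 17°
t = 136 × 0.2924 = 39.763 m

39.8 m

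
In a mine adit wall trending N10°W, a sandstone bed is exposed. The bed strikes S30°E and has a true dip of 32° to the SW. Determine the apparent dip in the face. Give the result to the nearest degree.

12°

The strike is S30°E and the section trends N10°W; the acute angle between them is β = 20°.
tan(apparent dip) = tan 32° · sin 20° = 0.2137
α = arctan(0.2137) = 12.06°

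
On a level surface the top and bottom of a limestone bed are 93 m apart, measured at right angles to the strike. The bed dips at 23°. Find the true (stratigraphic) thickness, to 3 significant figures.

36.3 m

True thickness t = w · sin(dip) = 93 × sin 23°
t = 93 × 0.3907 = 36.338 m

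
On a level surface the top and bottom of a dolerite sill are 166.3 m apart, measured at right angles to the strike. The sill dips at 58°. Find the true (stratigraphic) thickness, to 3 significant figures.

141 m

True thickness t = w · sin(dip) = 166.3 × sin 58°
t = 166.3 × 0.8480 = 141.030 m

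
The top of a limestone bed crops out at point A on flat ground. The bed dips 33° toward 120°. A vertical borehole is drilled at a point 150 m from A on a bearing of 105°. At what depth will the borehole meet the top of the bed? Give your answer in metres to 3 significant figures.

The hole lies 15° from the dip direction, so the down-dip offset is 150 × cos 15° = 144.89 m.
Depth = down-dip offset × tan(dip) = 144.89 × tan 33° = 144.89 × 0.6494
Depth = 94.09 m

94.1 m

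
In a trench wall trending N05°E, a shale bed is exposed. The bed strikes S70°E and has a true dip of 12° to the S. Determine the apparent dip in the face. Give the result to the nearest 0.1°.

11.6°

Angle between strike (S70°E) and section (N05°E): β = 75°.
tan(apparent dip) = tan 12° · sin 75° = 0.2053
apparent dip = arctan 0.2053 = 11.60°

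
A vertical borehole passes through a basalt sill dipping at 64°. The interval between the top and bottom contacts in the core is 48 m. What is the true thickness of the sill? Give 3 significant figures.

True thickness t = h · cos(dip) = 48 × cos 64°
t = 48 × 0.4384 = 21.042 m

21.0 m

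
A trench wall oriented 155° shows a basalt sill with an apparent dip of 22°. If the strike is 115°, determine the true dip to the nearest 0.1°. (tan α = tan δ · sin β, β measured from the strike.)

32.2°

β = acute angle between strike 115° and section 155° = 40°.
tan δ = tan α / sin β = tan 22° / sin 40° = 0.4040 / 0.6428 = 0.6286
true dip = arctan 0.6286 = 32.15°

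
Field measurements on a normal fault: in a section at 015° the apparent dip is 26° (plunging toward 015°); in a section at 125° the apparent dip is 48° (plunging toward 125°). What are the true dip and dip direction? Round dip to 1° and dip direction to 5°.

true dip 55°, dip direction 085°

The two traces are lines in the plane: v₁ = (sin 15°·cos 26°, cos 15°·cos 26°, −sin 26°), v₂ = (sin 125°·cos 48°, cos 125°·cos 48°, −sin 48°).
The plane normal is n = v₁ × v₂ ∝ (0.813, 0.067, 0.565).
True dip = arccos(n_z / |n|) = arccos(0.5693) = 55.3°.
Dip direction = azimuth of (n_x, n_y) = atan2(0.813, 0.067) = 85°.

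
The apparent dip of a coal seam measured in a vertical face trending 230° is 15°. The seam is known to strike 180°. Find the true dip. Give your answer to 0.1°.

β = acute angle between strike 180° and section 230° = 50°.
tan δ = tan α / sin β = tan 15° / sin 50° = 0.2679 / 0.7660 = 0.3498
δ = arctan(0.3498) = 19.28°

19.3°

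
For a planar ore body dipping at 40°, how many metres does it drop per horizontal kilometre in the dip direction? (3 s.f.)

drop per km = 1000 × tan 40° = 1000 × 0.8391

839 m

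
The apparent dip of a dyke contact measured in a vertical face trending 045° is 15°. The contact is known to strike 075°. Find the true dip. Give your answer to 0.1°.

β = acute angle between strike 075° and section 045° = 30°.
tan(true dip) = tan 15° / sin 30° = 0.5359
δ = arctan(0.5359) = 28.19°

28.2°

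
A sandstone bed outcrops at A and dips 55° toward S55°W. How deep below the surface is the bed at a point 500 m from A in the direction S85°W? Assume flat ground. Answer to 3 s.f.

618 m

The hole lies 30° from the dip direction, so the down-dip offset is 500 × cos 30° = 433.01 m.
Depth = down-dip offset × tan(dip) = 433.01 × tan 55° = 433.01 × 1.4281
Depth = 618.41 m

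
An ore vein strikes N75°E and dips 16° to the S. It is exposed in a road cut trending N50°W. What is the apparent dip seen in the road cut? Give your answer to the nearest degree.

The strike is N75°E and the section trends N50°W; the acute angle between them is β = 55°.
tan α = tan 16° × sin 55° = 0.2867 × 0.8192 = 0.2349
apparent dip = arctan 0.2349 = 13.22°

13°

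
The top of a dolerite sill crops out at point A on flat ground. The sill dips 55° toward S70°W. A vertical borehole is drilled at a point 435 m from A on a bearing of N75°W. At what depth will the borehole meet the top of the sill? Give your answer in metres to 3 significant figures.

509 m

The hole lies 35° from the dip direction, so the down-dip offset is 435 × cos 35° = 356.33 m.
Depth = down-dip offset × tan(dip) = 356.33 × tan 55° = 356.33 × 1.4281
Depth = 508.89 m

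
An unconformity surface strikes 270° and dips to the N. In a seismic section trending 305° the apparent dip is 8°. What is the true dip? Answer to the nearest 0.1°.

The section is 35° from the strike.
tan(true dip) = tan 8° / sin 35° = 0.2450
true dip = arctan 0.2450 = 13.77°

13.8°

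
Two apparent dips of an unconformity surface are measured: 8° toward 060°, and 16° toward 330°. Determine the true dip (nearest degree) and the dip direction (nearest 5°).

Each apparent-dip line lies in the plane. As unit vectors (x east, y north, z up), v₁ plunges 8°→060° and v₂ plunges 16°→330°.
n = v₁ × v₂ = (-0.021, 0.303, 0.952) (taken with n_z > 0).
True dip = arccos(n_z / |n|) = arccos(0.9526) = 17.7°.
The horizontal component of n points toward azimuth atan2(n_x, n_y) = 356°, the dip direction.

true dip 18°, dip direction 355°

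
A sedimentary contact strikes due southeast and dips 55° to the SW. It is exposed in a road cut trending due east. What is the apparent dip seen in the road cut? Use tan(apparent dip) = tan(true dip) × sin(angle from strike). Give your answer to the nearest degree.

Angle between strike (due southeast) and section (due east): β = 45°.
tan α = tan 55° × sin 45° = 1.4281 × 0.7071 = 1.0099
α = arctan(1.0099) = 45.28°

45°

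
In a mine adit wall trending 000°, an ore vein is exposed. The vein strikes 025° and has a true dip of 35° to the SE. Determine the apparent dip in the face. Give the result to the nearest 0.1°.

16.5°

Angle between strike (025°) and section (000°): β = 25°.
tan α = tan 35° × sin 25° = 0.7002 × 0.4226 = 0.2959
apparent dip = arctan 0.2959 = 16.48°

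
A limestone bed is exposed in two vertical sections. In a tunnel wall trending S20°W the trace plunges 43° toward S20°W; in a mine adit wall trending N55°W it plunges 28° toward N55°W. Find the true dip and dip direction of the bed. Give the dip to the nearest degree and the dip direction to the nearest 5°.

Each apparent-dip line lies in the plane. As unit vectors (x east, y north, z up), v₁ plunges 43°→S20°W and v₂ plunges 28°→N55°W.
n = v₁ × v₂ = (-0.668, -0.376, 0.624) (taken with n_z > 0).
True dip = arccos(n_z / |n|) = arccos(0.6312) = 50.9°.
Dip direction = atan2(-0.668, -0.376) = 241° (azimuth of n's horizontal projection).

true dip 51°, dip direction 240°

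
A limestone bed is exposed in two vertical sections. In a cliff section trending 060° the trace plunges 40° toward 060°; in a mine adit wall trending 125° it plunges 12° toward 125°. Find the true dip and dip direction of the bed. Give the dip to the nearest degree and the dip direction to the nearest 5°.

The two traces are lines in the plane: v₁ = (sin 60°·cos 40°, cos 60°·cos 40°, −sin 40°), v₂ = (sin 125°·cos 12°, cos 125°·cos 12°, −sin 12°).
The plane normal is n = v₁ × v₂ ∝ (0.440, 0.377, 0.679).
Dip δ = arctan(|n_h|/n_z) = arctan(0.580/0.679) = 40.5°.
The horizontal component of n points toward azimuth atan2(n_x, n_y) = 49°, the dip direction.

true dip 40°, dip direction 050°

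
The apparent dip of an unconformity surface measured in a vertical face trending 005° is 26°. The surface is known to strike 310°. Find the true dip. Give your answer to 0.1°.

30.8°

The section is 55° from the strike.
tan δ = tan α / sin β = tan 26° / sin 55° = 0.4877 / 0.8192 = 0.5954
true dip = arctan 0.5954 = 30.77°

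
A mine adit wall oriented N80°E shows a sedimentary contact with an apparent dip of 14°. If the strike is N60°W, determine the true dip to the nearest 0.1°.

21.2°

The section is 40° from the strike.
tan δ = tan α / sin β = tan 14° / sin 40° = 0.2493 / 0.6428 = 0.3879
δ = arctan(0.3879) = 21.20°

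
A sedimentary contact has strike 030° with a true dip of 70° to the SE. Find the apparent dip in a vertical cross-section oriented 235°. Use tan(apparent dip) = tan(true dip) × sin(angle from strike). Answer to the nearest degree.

The section lies 25° from the strike.
tan α = tan 70° × sin 25° = 2.7475 × 0.4226 = 1.1611
α = arctan(1.1611) = 49.26°

49°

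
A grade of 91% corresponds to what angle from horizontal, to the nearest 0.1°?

tan θ = 91/100 = 0.9100
θ = arctan(0.9100) = 42.30°

42.3°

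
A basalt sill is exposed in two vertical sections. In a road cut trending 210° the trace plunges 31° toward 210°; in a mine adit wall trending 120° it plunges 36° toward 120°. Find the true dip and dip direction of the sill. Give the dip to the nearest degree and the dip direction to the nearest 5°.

Represent each trace as a vector plunging at its apparent dip toward its trend (east-north-up frame): v₁ = (-0.429, -0.742, -0.515), v₂ = (0.701, -0.405, -0.588).
The plane normal is n = v₁ × v₂ ∝ (0.228, -0.613, 0.693).
Dip δ = arctan(|n_h|/n_z) = arctan(0.654/0.693) = 43.3°.
Dip direction = azimuth of (n_x, n_y) = atan2(0.228, -0.613) = 160°.

true dip 43°, dip direction 160°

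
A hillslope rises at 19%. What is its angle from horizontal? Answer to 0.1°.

tan θ = 19/100 = 0.1900
θ = arctan(0.1900) = 10.76°

10.8°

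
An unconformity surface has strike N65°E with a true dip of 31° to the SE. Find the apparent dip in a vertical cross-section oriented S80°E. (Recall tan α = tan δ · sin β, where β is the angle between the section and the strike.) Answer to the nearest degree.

The strike is N65°E and the section trends S80°E; the acute angle between them is β = 35°.
tan α = tan 31° × sin 35° = 0.6009 × 0.5736 = 0.3446
apparent dip = arctan 0.3446 = 19.02°

19°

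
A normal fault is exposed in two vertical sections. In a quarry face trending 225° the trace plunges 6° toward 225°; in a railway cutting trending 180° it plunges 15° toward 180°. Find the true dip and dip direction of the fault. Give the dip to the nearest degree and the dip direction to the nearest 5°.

true dip 16°, dip direction 155°

Each apparent-dip line lies in the plane. As unit vectors (x east, y north, z up), v₁ plunges 6°→225° and v₂ plunges 15°→180°.
n = v₁ × v₂ = (0.081, -0.182, 0.679) (taken with n_z > 0).
tan δ = √(n_x²+n_y²)/n_z = 0.199/0.679, so δ = 16.3°.
Dip direction = atan2(0.081, -0.182) = 156° (azimuth of n's horizontal projection).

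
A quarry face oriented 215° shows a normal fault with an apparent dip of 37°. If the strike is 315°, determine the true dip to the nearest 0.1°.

The section is 80° from the strike.
tan δ = tan α / sin β = tan 37° / sin 80° = 0.7536 / 0.9848 = 0.7652
δ = arctan(0.7652) = 37.42°

37.4°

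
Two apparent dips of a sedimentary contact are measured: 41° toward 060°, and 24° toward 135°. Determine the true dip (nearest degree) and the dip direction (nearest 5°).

true dip 42°, dip direction 075°

Each apparent-dip line lies in the plane. As unit vectors (x east, y north, z up), v₁ plunges 41°→060° and v₂ plunges 24°→135°.
Cross product v₁ × v₂ gives the pole to the plane: n ∝ (0.577, 0.158, 0.666).
tan δ = √(n_x²+n_y²)/n_z = 0.599/0.666, so δ = 41.9°.
Dip direction = atan2(0.577, 0.158) = 75° (azimuth of n's horizontal projection).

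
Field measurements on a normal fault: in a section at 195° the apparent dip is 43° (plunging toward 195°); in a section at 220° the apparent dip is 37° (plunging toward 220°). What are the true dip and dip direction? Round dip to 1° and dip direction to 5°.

Each apparent-dip line lies in the plane. As unit vectors (x east, y north, z up), v₁ plunges 43°→195° and v₂ plunges 37°→220°.
The plane normal is n = v₁ × v₂ ∝ (-0.008, -0.236, 0.247).
True dip = arccos(n_z / |n|) = arccos(0.7223) = 43.8°.
The horizontal component of n points toward azimuth atan2(n_x, n_y) = 182°, the dip direction.

true dip 44°, dip direction 180°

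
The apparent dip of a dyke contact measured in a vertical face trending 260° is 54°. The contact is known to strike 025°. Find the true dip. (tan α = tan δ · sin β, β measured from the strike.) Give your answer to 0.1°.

59.2°

The section is 55° from the strike.
tan δ = tan α / sin β = tan 54° / sin 55° = 1.3764 / 0.8192 = 1.6803
δ = arctan(1.6803) = 59.24°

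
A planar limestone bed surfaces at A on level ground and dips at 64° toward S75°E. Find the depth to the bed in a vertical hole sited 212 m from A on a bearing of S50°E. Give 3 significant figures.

394 m

The hole lies 25° from the dip direction, so the down-dip offset is 212 × cos 25° = 192.14 m.
Depth = down-dip offset × tan(dip) = 192.14 × tan 64° = 192.14 × 2.0503
Depth = 393.94 m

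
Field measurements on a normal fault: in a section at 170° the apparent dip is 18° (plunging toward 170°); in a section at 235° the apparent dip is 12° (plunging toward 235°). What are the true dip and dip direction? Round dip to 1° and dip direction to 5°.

true dip 19°, dip direction 185°

Each apparent-dip line lies in the plane. As unit vectors (x east, y north, z up), v₁ plunges 18°→170° and v₂ plunges 12°→235°.
Cross product v₁ × v₂ gives the pole to the plane: n ∝ (-0.021, -0.282, 0.843).
Dip δ = arctan(|n_h|/n_z) = arctan(0.283/0.843) = 18.5°.
The horizontal component of n points toward azimuth atan2(n_x, n_y) = 184°, the dip direction.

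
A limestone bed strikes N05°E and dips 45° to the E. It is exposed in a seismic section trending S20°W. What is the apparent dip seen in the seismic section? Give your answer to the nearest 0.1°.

The section lies 15° from the strike.
tan(apparent dip) = tan 45° · sin 15° = 0.2588
apparent dip = arctan 0.2588 = 14.51°

14.5°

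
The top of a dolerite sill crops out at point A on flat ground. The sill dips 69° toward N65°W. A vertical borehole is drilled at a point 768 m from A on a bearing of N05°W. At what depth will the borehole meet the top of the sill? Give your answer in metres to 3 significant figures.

The hole lies 60° from the dip direction, so the down-dip offset is 768 × cos 60° = 384.00 m.
Depth = down-dip offset × tan(dip) = 384.00 × tan 69° = 384.00 × 2.6051
Depth = 1000.35 m

1000 m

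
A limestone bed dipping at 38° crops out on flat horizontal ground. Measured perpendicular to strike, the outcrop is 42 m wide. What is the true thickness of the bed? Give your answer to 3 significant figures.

25.9 m

True thickness t = w · sin(dip) = 42 × sin 38°
t = 42 × 0.6157 = 25.858 m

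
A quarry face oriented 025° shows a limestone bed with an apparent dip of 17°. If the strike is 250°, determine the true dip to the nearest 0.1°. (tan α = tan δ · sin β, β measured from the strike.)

23.4°

β = acute angle between strike 250° and section 025° = 45°.
tan(true dip) = tan 17° / sin 45° = 0.4324
δ = arctan(0.4324) = 23.38°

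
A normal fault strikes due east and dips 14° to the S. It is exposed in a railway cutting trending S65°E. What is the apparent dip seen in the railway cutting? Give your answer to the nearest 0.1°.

6.0°

The strike is due east and the section trends S65°E; the acute angle between them is β = 25°.
tan(apparent dip) = tan 14° · sin 25° = 0.1054
apparent dip = arctan 0.1054 = 6.02°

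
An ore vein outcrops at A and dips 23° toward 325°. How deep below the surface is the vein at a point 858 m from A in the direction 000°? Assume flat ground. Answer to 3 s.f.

The hole lies 35° from the dip direction, so the down-dip offset is 858 × cos 35° = 702.83 m.
Depth = down-dip offset × tan(dip) = 702.83 × tan 23° = 702.83 × 0.4245
Depth = 298.33 m

298 m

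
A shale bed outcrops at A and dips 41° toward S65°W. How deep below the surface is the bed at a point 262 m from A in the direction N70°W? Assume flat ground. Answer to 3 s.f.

161 m

The hole lies 45° from the dip direction, so the down-dip offset is 262 × cos 45° = 185.26 m.
Depth = down-dip offset × tan(dip) = 185.26 × tan 41° = 185.26 × 0.8693
Depth = 161.05 m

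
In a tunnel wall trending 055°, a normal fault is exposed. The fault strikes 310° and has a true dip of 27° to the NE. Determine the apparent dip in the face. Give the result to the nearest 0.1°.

26.2°

Angle between strike (310°) and section (055°): β = 75°.
tan α = tan 27° × sin 75° = 0.5095 × 0.9659 = 0.4922
α = arctan(0.4922) = 26.20°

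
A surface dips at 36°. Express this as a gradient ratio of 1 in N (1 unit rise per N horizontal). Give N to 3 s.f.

1 in 1.38

1 : N means tan θ = 1/N, so N = 1/tan 36° = 1/0.7265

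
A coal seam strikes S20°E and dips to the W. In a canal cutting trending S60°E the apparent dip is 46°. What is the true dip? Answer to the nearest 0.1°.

58.2°

The section is 40° from the strike.
tan δ = tan α / sin β = tan 46° / sin 40° = 1.0355 / 0.6428 = 1.6110
true dip = arctan 1.6110 = 58.17°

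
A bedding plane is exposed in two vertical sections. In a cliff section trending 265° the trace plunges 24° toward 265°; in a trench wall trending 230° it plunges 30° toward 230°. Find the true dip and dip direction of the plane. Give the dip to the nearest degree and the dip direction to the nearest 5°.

Represent each trace as a vector plunging at its apparent dip toward its trend (east-north-up frame): v₁ = (-0.910, -0.080, -0.407), v₂ = (-0.663, -0.557, -0.500).
n = v₁ × v₂ = (-0.187, -0.185, 0.454) (taken with n_z > 0).
Dip δ = arctan(|n_h|/n_z) = arctan(0.263/0.454) = 30.1°.
Dip direction = azimuth of (n_x, n_y) = atan2(-0.187, -0.185) = 225°.

true dip 30°, dip direction 225°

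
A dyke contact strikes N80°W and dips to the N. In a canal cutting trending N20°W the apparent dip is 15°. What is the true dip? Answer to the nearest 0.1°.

β = acute angle between strike N80°W and section N20°W = 60°.
tan δ = tan α / sin β = tan 15° / sin 60° = 0.2679 / 0.8660 = 0.3094
δ = arctan(0.3094) = 17.19°

17.2°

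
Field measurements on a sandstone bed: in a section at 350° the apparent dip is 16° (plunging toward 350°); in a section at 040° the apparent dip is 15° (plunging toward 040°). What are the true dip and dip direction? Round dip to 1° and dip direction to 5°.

true dip 17°, dip direction 010°

Represent each trace as a vector plunging at its apparent dip toward its trend (east-north-up frame): v₁ = (-0.167, 0.947, -0.276), v₂ = (0.621, 0.740, -0.259).
The plane normal is n = v₁ × v₂ ∝ (0.041, 0.214, 0.711).
tan δ = √(n_x²+n_y²)/n_z = 0.218/0.711, so δ = 17.1°.
The horizontal component of n points toward azimuth atan2(n_x, n_y) = 11°, the dip direction.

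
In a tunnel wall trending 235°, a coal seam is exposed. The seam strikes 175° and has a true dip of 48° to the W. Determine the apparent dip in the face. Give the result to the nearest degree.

44°

Angle between strike (175°) and section (235°): β = 60°.
tan(apparent dip) = tan 48° · sin 60° = 0.9618
apparent dip = arctan 0.9618 = 43.89°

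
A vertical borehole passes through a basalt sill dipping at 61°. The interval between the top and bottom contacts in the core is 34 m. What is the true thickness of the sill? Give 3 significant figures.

16.5 m

True thickness t = h · cos(dip) = 34 × cos 61°
t = 34 × 0.4848 = 16.484 m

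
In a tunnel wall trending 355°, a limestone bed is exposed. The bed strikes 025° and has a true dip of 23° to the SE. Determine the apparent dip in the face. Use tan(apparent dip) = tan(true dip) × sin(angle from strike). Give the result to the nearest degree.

The strike is 025° and the section trends 355°; the acute angle between them is β = 30°.
tan α = tan 23° × sin 30° = 0.4245 × 0.5000 = 0.2122
apparent dip = arctan 0.2122 = 11.98°

12°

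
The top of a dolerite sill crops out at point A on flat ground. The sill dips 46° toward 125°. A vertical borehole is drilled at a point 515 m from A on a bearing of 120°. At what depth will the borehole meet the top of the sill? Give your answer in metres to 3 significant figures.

The hole lies 5° from the dip direction, so the down-dip offset is 515 × cos 5° = 513.04 m.
Depth = down-dip offset × tan(dip) = 513.04 × tan 46° = 513.04 × 1.0355
Depth = 531.27 m

531 m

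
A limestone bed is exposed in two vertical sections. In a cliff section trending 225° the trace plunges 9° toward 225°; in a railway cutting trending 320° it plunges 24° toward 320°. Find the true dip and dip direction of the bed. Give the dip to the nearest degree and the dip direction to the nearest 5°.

Each apparent-dip line lies in the plane. As unit vectors (x east, y north, z up), v₁ plunges 9°→225° and v₂ plunges 24°→320°.
Cross product v₁ × v₂ gives the pole to the plane: n ∝ (-0.394, 0.192, 0.899).
True dip = arccos(n_z / |n|) = arccos(0.8990) = 26.0°.
Dip direction = atan2(-0.394, 0.192) = 296° (azimuth of n's horizontal projection).

true dip 26°, dip direction 295°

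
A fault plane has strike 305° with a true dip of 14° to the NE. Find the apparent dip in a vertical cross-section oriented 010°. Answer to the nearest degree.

Angle between strike (305°) and section (010°): β = 65°.
tan α = tan 14° × sin 65° = 0.2493 × 0.9063 = 0.2260
α = arctan(0.2260) = 12.73°

13°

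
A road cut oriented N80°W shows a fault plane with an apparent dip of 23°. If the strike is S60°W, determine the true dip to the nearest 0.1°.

33.4°

β = acute angle between strike S60°W and section N80°W = 40°.
tan δ = tan α / sin β = tan 23° / sin 40° = 0.4245 / 0.6428 = 0.6604
δ = arctan(0.6604) = 33.44°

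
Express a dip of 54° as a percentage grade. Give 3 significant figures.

138%

grade % = 100 × tan 54° = 100 × 1.3764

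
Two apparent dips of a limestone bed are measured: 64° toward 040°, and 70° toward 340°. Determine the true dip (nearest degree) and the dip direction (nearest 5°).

The two traces are lines in the plane: v₁ = (sin 40°·cos 64°, cos 40°·cos 64°, −sin 64°), v₂ = (sin 340°·cos 70°, cos 340°·cos 70°, −sin 70°).
Cross product v₁ × v₂ gives the pole to the plane: n ∝ (-0.027, 0.370, 0.130).
Dip δ = arctan(|n_h|/n_z) = arctan(0.371/0.130) = 70.7°.
Dip direction = azimuth of (n_x, n_y) = atan2(-0.027, 0.370) = 356°.

true dip 71°, dip direction 355°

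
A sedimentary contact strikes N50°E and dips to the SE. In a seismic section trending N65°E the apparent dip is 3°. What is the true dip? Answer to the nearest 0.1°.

The section is 15° from the strike.
tan(true dip) = tan 3° / sin 15° = 0.2025
true dip = arctan 0.2025 = 11.45°

11.4°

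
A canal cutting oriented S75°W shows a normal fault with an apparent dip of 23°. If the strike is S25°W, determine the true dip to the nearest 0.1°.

29.0°

The section is 50° from the strike.
tan(true dip) = tan 23° / sin 50° = 0.5541
true dip = arctan 0.5541 = 28.99°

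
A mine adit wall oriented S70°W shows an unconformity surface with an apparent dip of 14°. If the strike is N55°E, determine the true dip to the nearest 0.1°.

β = acute angle between strike N55°E and section S70°W = 15°.
tan δ = tan α / sin β = tan 14° / sin 15° = 0.2493 / 0.2588 = 0.9633
δ = arctan(0.9633) = 43.93°

43.9°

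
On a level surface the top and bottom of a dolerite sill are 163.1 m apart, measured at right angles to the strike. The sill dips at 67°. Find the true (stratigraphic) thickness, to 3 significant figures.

150 m

True thickness t = w · sin(dip) = 163.1 × sin 67°
t = 163.1 × 0.9205 = 150.134 m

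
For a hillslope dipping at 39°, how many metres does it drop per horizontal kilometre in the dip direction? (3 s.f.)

drop per km = 1000 × tan 39° = 1000 × 0.8098

810 m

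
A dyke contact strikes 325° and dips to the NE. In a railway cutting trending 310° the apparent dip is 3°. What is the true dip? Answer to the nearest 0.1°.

The section is 15° from the strike.
tan(true dip) = tan 3° / sin 15° = 0.2025
true dip = arctan 0.2025 = 11.45°

11.4°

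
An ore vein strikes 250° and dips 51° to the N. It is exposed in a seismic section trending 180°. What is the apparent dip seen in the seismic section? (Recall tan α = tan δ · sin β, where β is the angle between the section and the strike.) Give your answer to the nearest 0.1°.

49.2°

The strike is 250° and the section trends 180°; the acute angle between them is β = 70°.
tan(apparent dip) = tan 51° · sin 70° = 1.1604
α = arctan(1.1604) = 49.25°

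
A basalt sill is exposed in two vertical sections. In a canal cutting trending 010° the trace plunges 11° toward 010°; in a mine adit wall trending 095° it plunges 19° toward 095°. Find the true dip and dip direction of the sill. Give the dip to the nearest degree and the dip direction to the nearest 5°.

true dip 21°, dip direction 070°

Each apparent-dip line lies in the plane. As unit vectors (x east, y north, z up), v₁ plunges 11°→010° and v₂ plunges 19°→095°.
The plane normal is n = v₁ × v₂ ∝ (0.330, 0.124, 0.925).
tan δ = √(n_x²+n_y²)/n_z = 0.353/0.925, so δ = 20.9°.
Dip direction = atan2(0.330, 0.124) = 69° (azimuth of n's horizontal projection).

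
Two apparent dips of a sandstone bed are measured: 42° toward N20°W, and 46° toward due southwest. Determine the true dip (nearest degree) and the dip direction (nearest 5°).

true dip 61°, dip direction 280°

The two traces are lines in the plane: v₁ = (sin 340°·cos 42°, cos 340°·cos 42°, −sin 42°), v₂ = (sin 225°·cos 46°, cos 225°·cos 46°, −sin 46°).
The plane normal is n = v₁ × v₂ ∝ (-0.831, 0.146, 0.468).
tan δ = √(n_x²+n_y²)/n_z = 0.844/0.468, so δ = 61.0°.
The horizontal component of n points toward azimuth atan2(n_x, n_y) = 280°, the dip direction.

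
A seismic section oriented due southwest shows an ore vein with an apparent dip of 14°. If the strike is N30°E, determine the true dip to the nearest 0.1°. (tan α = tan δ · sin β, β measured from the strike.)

β = acute angle between strike N30°E and section due southwest = 15°.
tan(true dip) = tan 14° / sin 15° = 0.9633
δ = arctan(0.9633) = 43.93°

43.9°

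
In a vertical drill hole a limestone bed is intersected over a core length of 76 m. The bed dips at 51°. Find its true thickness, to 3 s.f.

True thickness t = h · cos(dip) = 76 × cos 51°
t = 76 × 0.6293 = 47.828 m

47.8 m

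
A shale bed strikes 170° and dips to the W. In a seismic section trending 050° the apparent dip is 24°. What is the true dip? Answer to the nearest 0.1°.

27.2°

The section is 60° from the strike.
tan(true dip) = tan 24° / sin 60° = 0.5141
true dip = arctan 0.5141 = 27.21°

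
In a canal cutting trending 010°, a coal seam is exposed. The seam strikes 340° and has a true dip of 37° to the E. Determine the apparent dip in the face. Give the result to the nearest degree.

Angle between strike (340°) and section (010°): β = 30°.
tan α = tan 37° × sin 30° = 0.7536 × 0.5000 = 0.3768
α = arctan(0.3768) = 20.65°

21°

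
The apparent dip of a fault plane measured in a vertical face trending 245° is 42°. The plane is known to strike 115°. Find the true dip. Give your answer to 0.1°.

49.6°

The section is 50° from the strike.
tan(true dip) = tan 42° / sin 50° = 1.1754
δ = arctan(1.1754) = 49.61°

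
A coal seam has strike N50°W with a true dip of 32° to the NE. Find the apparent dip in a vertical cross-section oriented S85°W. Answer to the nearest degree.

24°

The strike is N50°W and the section trends S85°W; the acute angle between them is β = 45°.
tan(apparent dip) = tan 32° · sin 45° = 0.4418
apparent dip = arctan 0.4418 = 23.84°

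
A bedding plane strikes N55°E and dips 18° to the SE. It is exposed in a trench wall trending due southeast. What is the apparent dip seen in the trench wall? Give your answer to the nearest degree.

The section lies 80° from the strike.
tan α = tan 18° × sin 80° = 0.3249 × 0.9848 = 0.3200
apparent dip = arctan 0.3200 = 17.74°

18°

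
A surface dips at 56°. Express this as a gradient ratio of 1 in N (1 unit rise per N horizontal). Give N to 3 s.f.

1 in 0.675

1 : N means tan θ = 1/N, so N = 1/tan 56° = 1/1.4826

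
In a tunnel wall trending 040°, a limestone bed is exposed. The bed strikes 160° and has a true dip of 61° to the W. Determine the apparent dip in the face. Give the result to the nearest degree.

57°

The section lies 60° from the strike.
tan(apparent dip) = tan 61° · sin 60° = 1.5624
apparent dip = arctan 1.5624 = 57.38°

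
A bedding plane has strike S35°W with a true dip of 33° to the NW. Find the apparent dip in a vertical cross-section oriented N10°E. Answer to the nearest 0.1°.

Angle between strike (S35°W) and section (N10°E): β = 25°.
tan α = tan 33° × sin 25° = 0.6494 × 0.4226 = 0.2745
α = arctan(0.2745) = 15.35°

15.3°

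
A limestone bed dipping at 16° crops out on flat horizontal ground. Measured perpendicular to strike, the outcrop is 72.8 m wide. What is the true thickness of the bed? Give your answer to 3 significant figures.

20.1 m

True thickness t = w · sin(dip) = 72.8 × sin 16°
t = 72.8 × 0.2756 = 20.066 m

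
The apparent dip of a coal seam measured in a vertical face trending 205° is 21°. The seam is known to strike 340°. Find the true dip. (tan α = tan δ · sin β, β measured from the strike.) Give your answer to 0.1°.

28.5°

The section is 45° from the strike.
tan(true dip) = tan 21° / sin 45° = 0.5429
δ = arctan(0.5429) = 28.50°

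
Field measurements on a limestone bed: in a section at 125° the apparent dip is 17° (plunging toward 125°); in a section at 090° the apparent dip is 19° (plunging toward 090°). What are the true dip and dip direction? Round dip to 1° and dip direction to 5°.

true dip 19°, dip direction 095°

The two traces are lines in the plane: v₁ = (sin 125°·cos 17°, cos 125°·cos 17°, −sin 17°), v₂ = (sin 90°·cos 19°, cos 90°·cos 19°, −sin 19°).
Cross product v₁ × v₂ gives the pole to the plane: n ∝ (0.179, -0.021, 0.519).
Dip δ = arctan(|n_h|/n_z) = arctan(0.180/0.519) = 19.1°.
Dip direction = azimuth of (n_x, n_y) = atan2(0.179, -0.021) = 97°.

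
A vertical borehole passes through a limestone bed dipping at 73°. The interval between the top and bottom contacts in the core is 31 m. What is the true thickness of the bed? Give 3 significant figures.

True thickness t = h · cos(dip) = 31 × cos 73°
t = 31 × 0.2924 = 9.064 m

9.06 m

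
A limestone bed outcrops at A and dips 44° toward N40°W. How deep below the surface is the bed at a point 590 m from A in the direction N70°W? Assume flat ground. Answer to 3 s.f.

The hole lies 30° from the dip direction, so the down-dip offset is 590 × cos 30° = 510.95 m.
Depth = down-dip offset × tan(dip) = 510.95 × tan 44° = 510.95 × 0.9657
Depth = 493.42 m

493 m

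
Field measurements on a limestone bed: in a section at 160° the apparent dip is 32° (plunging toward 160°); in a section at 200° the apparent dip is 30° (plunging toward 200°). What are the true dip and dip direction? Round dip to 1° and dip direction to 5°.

true dip 33°, dip direction 175°

Each apparent-dip line lies in the plane. As unit vectors (x east, y north, z up), v₁ plunges 32°→160° and v₂ plunges 30°→200°.
Cross product v₁ × v₂ gives the pole to the plane: n ∝ (0.033, -0.302, 0.472).
Dip δ = arctan(|n_h|/n_z) = arctan(0.304/0.472) = 32.8°.
Dip direction = atan2(0.033, -0.302) = 174° (azimuth of n's horizontal projection).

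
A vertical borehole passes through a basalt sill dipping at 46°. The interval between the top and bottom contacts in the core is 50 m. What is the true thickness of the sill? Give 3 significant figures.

34.7 m

True thickness t = h · cos(dip) = 50 × cos 46°
t = 50 × 0.6947 = 34.733 m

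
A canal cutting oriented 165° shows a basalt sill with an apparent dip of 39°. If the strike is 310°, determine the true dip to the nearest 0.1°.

The section is 35° from the strike.
tan(true dip) = tan 39° / sin 35° = 1.4118
true dip = arctan 1.4118 = 54.69°

54.7°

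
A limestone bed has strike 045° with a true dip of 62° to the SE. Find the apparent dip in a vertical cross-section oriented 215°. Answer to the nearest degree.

18°

The strike is 045° and the section trends 215°; the acute angle between them is β = 10°.
tan(apparent dip) = tan 62° · sin 10° = 0.3266
α = arctan(0.3266) = 18.09°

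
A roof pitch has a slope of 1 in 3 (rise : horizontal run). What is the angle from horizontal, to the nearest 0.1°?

18.4°

tan θ = 1/3 = 0.3333
θ = arctan(0.3333) = 18.43°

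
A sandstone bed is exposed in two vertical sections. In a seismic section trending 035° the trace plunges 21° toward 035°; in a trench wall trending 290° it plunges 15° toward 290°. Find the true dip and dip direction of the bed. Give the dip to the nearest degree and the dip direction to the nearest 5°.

true dip 28°, dip direction 350°

Each apparent-dip line lies in the plane. As unit vectors (x east, y north, z up), v₁ plunges 21°→035° and v₂ plunges 15°→290°.
The plane normal is n = v₁ × v₂ ∝ (-0.080, 0.464, 0.871).
Dip δ = arctan(|n_h|/n_z) = arctan(0.471/0.871) = 28.4°.
Dip direction = azimuth of (n_x, n_y) = atan2(-0.080, 0.464) = 350°.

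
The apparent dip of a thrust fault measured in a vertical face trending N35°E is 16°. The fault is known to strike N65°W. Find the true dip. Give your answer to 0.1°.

16.2°

β = acute angle between strike N65°W and section N35°E = 80°.
tan(true dip) = tan 16° / sin 80° = 0.2912
δ = arctan(0.2912) = 16.23°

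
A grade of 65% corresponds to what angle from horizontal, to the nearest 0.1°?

33.0°

tan θ = 65/100 = 0.6500
θ = arctan(0.6500) = 33.02°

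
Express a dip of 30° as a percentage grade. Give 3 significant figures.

57.7%

grade % = 100 × tan 30° = 100 × 0.5774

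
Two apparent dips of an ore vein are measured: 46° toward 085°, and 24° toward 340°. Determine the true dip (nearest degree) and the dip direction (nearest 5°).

Represent each trace as a vector plunging at its apparent dip toward its trend (east-north-up frame): v₁ = (0.692, 0.061, -0.719), v₂ = (-0.312, 0.858, -0.407).
Cross product v₁ × v₂ gives the pole to the plane: n ∝ (0.593, 0.506, 0.613).
True dip = arccos(n_z / |n|) = arccos(0.6181) = 51.8°.
The horizontal component of n points toward azimuth atan2(n_x, n_y) = 50°, the dip direction.

true dip 52°, dip direction 050°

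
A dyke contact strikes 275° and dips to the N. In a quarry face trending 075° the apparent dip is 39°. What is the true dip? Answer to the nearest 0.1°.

β = acute angle between strike 275° and section 075° = 20°.
tan δ = tan α / sin β = tan 39° / sin 20° = 0.8098 / 0.3420 = 2.3677
true dip = arctan 2.3677 = 67.10°

67.1°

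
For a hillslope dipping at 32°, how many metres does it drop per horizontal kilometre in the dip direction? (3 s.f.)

625 m

drop per km = 1000 × tan 32° = 1000 × 0.6249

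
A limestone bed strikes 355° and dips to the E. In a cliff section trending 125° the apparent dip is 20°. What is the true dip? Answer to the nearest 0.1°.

25.4°

β = acute angle between strike 355° and section 125° = 50°.
tan δ = tan α / sin β = tan 20° / sin 50° = 0.3640 / 0.7660 = 0.4751
true dip = arctan 0.4751 = 25.41°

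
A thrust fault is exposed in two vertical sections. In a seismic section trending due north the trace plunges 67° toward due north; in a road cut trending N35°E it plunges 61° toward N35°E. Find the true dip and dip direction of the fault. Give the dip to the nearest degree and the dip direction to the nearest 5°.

true dip 67°, dip direction 355°

The two traces are lines in the plane: v₁ = (sin 0°·cos 67°, cos 0°·cos 67°, −sin 67°), v₂ = (sin 35°·cos 61°, cos 35°·cos 61°, −sin 61°).
Cross product v₁ × v₂ gives the pole to the plane: n ∝ (-0.024, 0.256, 0.109).
Dip δ = arctan(|n_h|/n_z) = arctan(0.257/0.109) = 67.1°.
Dip direction = atan2(-0.024, 0.256) = 355° (azimuth of n's horizontal projection).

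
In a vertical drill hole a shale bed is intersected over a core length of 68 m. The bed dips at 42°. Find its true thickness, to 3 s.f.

True thickness t = h · cos(dip) = 68 × cos 42°
t = 68 × 0.7431 = 50.534 m

50.5 m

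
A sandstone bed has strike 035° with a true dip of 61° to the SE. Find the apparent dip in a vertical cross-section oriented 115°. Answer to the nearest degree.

61°

The strike is 035° and the section trends 115°; the acute angle between them is β = 80°.
tan α = tan 61° × sin 80° = 1.8040 × 0.9848 = 1.7766
α = arctan(1.7766) = 60.63°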